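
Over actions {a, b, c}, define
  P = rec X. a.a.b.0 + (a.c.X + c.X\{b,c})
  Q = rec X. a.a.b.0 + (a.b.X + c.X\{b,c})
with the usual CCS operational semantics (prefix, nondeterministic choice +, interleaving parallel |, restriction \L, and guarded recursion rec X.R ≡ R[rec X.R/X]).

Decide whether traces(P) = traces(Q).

Reachable graph of P (9 states):
  m0 = rec X. a.a.b.0 + (a.c.X + c.X\{b,c}) ⊢ ··a··> m1, ··a··> m2, ··c··> m3
  m1 = a.b.0 ⊢ ··a··> m4
  m2 = c.(rec X. a.a.b.0 + (a.c.X + c.X\{b,c})) ⊢ ··c··> m0
  m3 = (rec X. a.a.b.0 + (a.c.X + c.X\{b,c}))\{b,c} ⊢ ··a··> m5, ··a··> m6
  m4 = b.0 ⊢ ··b··> m7
  m5 = (a.b.0)\{b,c} ⊢ ··a··> m8
  m6 = (c.(rec X. a.a.b.0 + (a.c.X + c.X\{b,c})))\{b,c} ⊢ ∅
  m7 = 0 ⊢ ∅
  m8 = (b.0)\{b,c} ⊢ ∅
Reachable graph of Q (9 states):
  n0 = rec X. a.a.b.0 + (a.b.X + c.X\{b,c}) ⊢ ··a··> n1, ··a··> n2, ··c··> n3
  n1 = a.b.0 ⊢ ··a··> n4
  n2 = b.(rec X. a.a.b.0 + (a.b.X + c.X\{b,c})) ⊢ ··b··> n0
  n3 = (rec X. a.a.b.0 + (a.b.X + c.X\{b,c}))\{b,c} ⊢ ··a··> n5, ··a··> n6
  n4 = b.0 ⊢ ··b··> n7
  n5 = (a.b.0)\{b,c} ⊢ ··a··> n8
  n6 = (b.(rec X. a.a.b.0 + (a.b.X + c.X\{b,c})))\{b,c} ⊢ ∅
  n7 = 0 ⊢ ∅
  n8 = (b.0)\{b,c} ⊢ ∅
Executing ac from P (initial set {m0}):
  step 1 (a): {m1, m2}
  step 2 (c): {m0}
  ✓ P
Executing ac from Q (initial set {n0}):
  step 1 (a): {n1, n2}
  step 2 (c): ∅  — Q cannot continue

NO — witness ⟨ac⟩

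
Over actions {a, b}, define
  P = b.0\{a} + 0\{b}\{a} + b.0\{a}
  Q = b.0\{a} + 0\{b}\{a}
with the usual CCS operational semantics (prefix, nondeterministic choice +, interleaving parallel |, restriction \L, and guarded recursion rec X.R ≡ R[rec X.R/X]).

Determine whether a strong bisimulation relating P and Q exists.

bisimilar

Reachable graph of P (2 states):
  m0 = b.0\{a} + 0\{b}\{a} + b.0\{a} → =b=> m1
  m1 = 0\{a} → ·
Reachable graph of Q (2 states):
  n0 = b.0\{a} + 0\{b}\{a} → =b=> n1
  n1 = 0\{a} → ·
Bisimilarity quotient blocks:
  B0 = {m0, n0}
  B1 = {m1, n1}
m0 ∈ B0, n0 ∈ B0 → same block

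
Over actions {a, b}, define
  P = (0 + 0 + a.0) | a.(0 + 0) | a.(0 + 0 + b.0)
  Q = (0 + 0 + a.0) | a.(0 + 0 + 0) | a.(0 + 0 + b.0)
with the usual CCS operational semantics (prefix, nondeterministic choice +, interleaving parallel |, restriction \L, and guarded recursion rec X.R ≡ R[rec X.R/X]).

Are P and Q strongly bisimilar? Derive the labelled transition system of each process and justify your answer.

LTS(P): 12 reachable states
  s0 = (0 + 0 + a.0) | a.(0 + 0) | a.(0 + 0 + b.0) → =a=> s1, =a=> s2, =a=> s3
  s1 = (0 + 0 + a.0) | (0 + 0) | a.(0 + 0 + b.0) → =a=> s4, =a=> s5
  s2 = (0 + 0 + a.0) | a.(0 + 0) | (0 + 0 + b.0) → =a=> s4, =a=> s6, =b=> s7
  s3 = 0 | a.(0 + 0) | a.(0 + 0 + b.0) → =a=> s5, =a=> s6
  s4 = (0 + 0 + a.0) | (0 + 0) | (0 + 0 + b.0) → =a=> s8, =b=> s9
  s5 = 0 | (0 + 0) | a.(0 + 0 + b.0) → =a=> s8
  s6 = 0 | a.(0 + 0) | (0 + 0 + b.0) → =a=> s8, =b=> s10
  s7 = (0 + 0 + a.0) | a.(0 + 0) | 0 → =a=> s10, =a=> s9
  s8 = 0 | (0 + 0) | (0 + 0 + b.0) → =b=> s11
  s9 = (0 + 0 + a.0) | (0 + 0) | 0 → =a=> s11
  s10 = 0 | a.(0 + 0) | 0 → =a=> s11
  s11 = 0 | (0 + 0) | 0 → (no moves)
LTS(Q): 12 reachable states
  t0 = (0 + 0 + a.0) | a.(0 + 0 + 0) | a.(0 + 0 + b.0) → =a=> t1, =a=> t2, =a=> t3
  t1 = (0 + 0 + a.0) | (0 + 0 + 0) | a.(0 + 0 + b.0) → =a=> t4, =a=> t5
  t2 = (0 + 0 + a.0) | a.(0 + 0 + 0) | (0 + 0 + b.0) → =a=> t4, =a=> t6, =b=> t7
  t3 = 0 | a.(0 + 0 + 0) | a.(0 + 0 + b.0) → =a=> t5, =a=> t6
  t4 = (0 + 0 + a.0) | (0 + 0 + 0) | (0 + 0 + b.0) → =a=> t8, =b=> t9
  t5 = 0 | (0 + 0 + 0) | a.(0 + 0 + b.0) → =a=> t8
  t6 = 0 | a.(0 + 0 + 0) | (0 + 0 + b.0) → =a=> t8, =b=> t10
  t7 = (0 + 0 + a.0) | a.(0 + 0 + 0) | 0 → =a=> t10, =a=> t9
  t8 = 0 | (0 + 0 + 0) | (0 + 0 + b.0) → =b=> t11
  t9 = (0 + 0 + a.0) | (0 + 0 + 0) | 0 → =a=> t11
  t10 = 0 | a.(0 + 0 + 0) | 0 → =a=> t11
  t11 = 0 | (0 + 0 + 0) | 0 → (no moves)
Partition-refinement fixed point:
  B0 = {s0, t0}
  B1 = {s2, t2}
  B2 = {s4, s6, t4, t6}
  B3 = {s8, t8}
  B4 = {s11, t11}
  B5 = {s10, s9, t10, t9}
  B6 = {s7, t7}
  B7 = {s1, s3, t1, t3}
  B8 = {s5, t5}
s0 ∈ B0, t0 ∈ B0 → same block

YES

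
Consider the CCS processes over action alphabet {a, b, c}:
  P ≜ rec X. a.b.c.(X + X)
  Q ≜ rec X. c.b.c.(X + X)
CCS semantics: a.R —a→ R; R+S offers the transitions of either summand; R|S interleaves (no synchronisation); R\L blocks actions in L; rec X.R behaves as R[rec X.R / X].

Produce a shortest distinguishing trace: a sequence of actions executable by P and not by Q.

P's transition system — 4 states:
  p0 = rec X. a.b.c.(X + X) has moves =a=> p1
  p1 = b.c.((rec X. a.b.c.(X + X)) + (rec X. a.b.c.(X + X))) has moves =b=> p2
  p2 = c.((rec X. a.b.c.(X + X)) + (rec X. a.b.c.(X + X))) has moves =c=> p3
  p3 = (rec X. a.b.c.(X + X)) + (rec X. a.b.c.(X + X)) has moves =a=> p1
Q's transition system — 4 states:
  q0 = rec X. c.b.c.(X + X) has moves =c=> q1
  q1 = b.c.((rec X. c.b.c.(X + X)) + (rec X. c.b.c.(X + X))) has moves =b=> q2
  q2 = c.((rec X. c.b.c.(X + X)) + (rec X. c.b.c.(X + X))) has moves =c=> q3
  q3 = (rec X. c.b.c.(X + X)) + (rec X. c.b.c.(X + X)) has moves =c=> q1
Run σ = ⟨a⟩ on P: start {p0}
  [1] a ⇒ {p1}
  P completes σ.
Run σ = ⟨a⟩ on Q: start {q0}
  [1] a ⇒ no successor for Q

a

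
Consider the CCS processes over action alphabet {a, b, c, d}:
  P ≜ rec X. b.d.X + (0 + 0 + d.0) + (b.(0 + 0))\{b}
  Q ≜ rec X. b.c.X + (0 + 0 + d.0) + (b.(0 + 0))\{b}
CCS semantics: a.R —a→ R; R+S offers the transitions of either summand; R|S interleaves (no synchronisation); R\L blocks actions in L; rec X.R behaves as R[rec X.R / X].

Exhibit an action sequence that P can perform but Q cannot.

P's transition system — 3 states:
  m0 = rec X. b.d.X + (0 + 0 + d.0) + (b.(0 + 0))\{b} has moves =b=> m1, =d=> m2
  m1 = d.(rec X. b.d.X + (0 + 0 + d.0) + (b.(0 + 0))\{b}) has moves =d=> m0
  m2 = 0 has moves (no moves)
Q's transition system — 3 states:
  n0 = rec X. b.c.X + (0 + 0 + d.0) + (b.(0 + 0))\{b} has moves =b=> n1, =d=> n2
  n1 = c.(rec X. b.c.X + (0 + 0 + d.0) + (b.(0 + 0))\{b}) has moves =c=> n0
  n2 = 0 has moves (no moves)
Run σ = ⟨bd⟩ on P: start {m0}
  [1] b ⇒ {m1}
  [2] d ⇒ {m0}
  ✓ P
Run σ = ⟨bd⟩ on Q: start {n0}
  [1] b ⇒ {n1}
  [2] d ⇒ ∅ (Q stuck)

bd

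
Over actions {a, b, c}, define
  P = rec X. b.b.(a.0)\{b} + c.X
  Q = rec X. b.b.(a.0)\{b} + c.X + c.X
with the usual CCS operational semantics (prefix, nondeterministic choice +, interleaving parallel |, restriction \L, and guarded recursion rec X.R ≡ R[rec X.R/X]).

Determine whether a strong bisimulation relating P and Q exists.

LTS(P): 4 reachable states
  s0 = rec X. b.b.(a.0)\{b} + c.X has moves —b→ s1, —c→ s0
  s1 = b.(a.0)\{b} has moves —b→ s2
  s2 = (a.0)\{b} has moves —a→ s3
  s3 = 0\{b} has moves ∅
LTS(Q): 4 reachable states
  t0 = rec X. b.b.(a.0)\{b} + c.X + c.X has moves —b→ t1, —c→ t0
  t1 = b.(a.0)\{b} has moves —b→ t2
  t2 = (a.0)\{b} has moves —a→ t3
  t3 = 0\{b} has moves ∅
Bisimilarity quotient blocks:
  B0 = {s0, t0}
  B1 = {s1, t1}
  B2 = {s2, t2}
  B3 = {s3, t3}
s0 ∈ B0, t0 ∈ B0 → same block

P ~ Q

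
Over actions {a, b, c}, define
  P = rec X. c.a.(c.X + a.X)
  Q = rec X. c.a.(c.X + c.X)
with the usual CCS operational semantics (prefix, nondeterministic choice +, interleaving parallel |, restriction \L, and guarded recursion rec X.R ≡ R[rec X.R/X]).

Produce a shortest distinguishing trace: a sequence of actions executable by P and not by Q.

Reachable graph of P (3 states):
  u0 = rec X. c.a.(c.X + a.X) has moves -c-> u1
  u1 = a.(c.(rec X. c.a.(c.X + a.X)) + a.(rec X. c.a.(c.X + a.X))) has moves -a-> u2
  u2 = c.(rec X. c.a.(c.X + a.X)) + a.(rec X. c.a.(c.X + a.X)) has moves -a-> u0, -c-> u0
Reachable graph of Q (3 states):
  v0 = rec X. c.a.(c.X + c.X) has moves -c-> v1
  v1 = a.(c.(rec X. c.a.(c.X + c.X)) + c.(rec X. c.a.(c.X + c.X))) has moves -a-> v2
  v2 = c.(rec X. c.a.(c.X + c.X)) + c.(rec X. c.a.(c.X + c.X)) has moves -c-> v0
Trace ⟨caa⟩ through P, begin at {u0}:
  [1] c ⇒ {u1}
  [2] a ⇒ {u2}
  [3] a ⇒ {u0}
  ✓ P
Trace ⟨caa⟩ through Q, begin at {v0}:
  [1] c ⇒ {v1}
  [2] a ⇒ {v2}
  [3] a ⇒ ∅  — Q cannot continue

caa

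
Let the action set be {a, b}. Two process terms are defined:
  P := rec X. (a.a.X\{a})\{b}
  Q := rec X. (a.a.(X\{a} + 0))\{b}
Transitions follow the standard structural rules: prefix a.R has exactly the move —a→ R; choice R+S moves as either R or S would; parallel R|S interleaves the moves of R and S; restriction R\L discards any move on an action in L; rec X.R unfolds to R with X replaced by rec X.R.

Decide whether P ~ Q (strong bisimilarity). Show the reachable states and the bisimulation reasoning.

Reachable graph of P (3 states):
  s0 = rec X. (a.a.X\{a})\{b} :: —a→ s1
  s1 = (a.(rec X. (a.a.X\{a})\{b})\{a})\{b} :: —a→ s2
  s2 = (rec X. (a.a.X\{a})\{b})\{a}\{b} :: ∅
Reachable graph of Q (3 states):
  t0 = rec X. (a.a.(X\{a} + 0))\{b} :: —a→ t1
  t1 = (a.((rec X. (a.a.(X\{a} + 0))\{b})\{a} + 0))\{b} :: —a→ t2
  t2 = ((rec X. (a.a.(X\{a} + 0))\{b})\{a} + 0)\{b} :: ∅
Partition-refinement fixed point:
  B0 = {s0, t0}
  B1 = {s1, t1}
  B2 = {s2, t2}
s0 ∈ B0, t0 ∈ B0 → same block

P ~ Q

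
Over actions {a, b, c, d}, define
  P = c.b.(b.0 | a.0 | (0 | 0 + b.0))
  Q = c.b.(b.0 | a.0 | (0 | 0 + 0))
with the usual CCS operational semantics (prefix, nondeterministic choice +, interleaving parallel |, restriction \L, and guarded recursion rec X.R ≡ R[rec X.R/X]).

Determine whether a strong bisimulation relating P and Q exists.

P's transition system — 10 states:
  m0 = c.b.(b.0 | a.0 | (0 | 0 + b.0)) ⊢ —c→ m1
  m1 = b.(b.0 | a.0 | (0 | 0 + b.0)) ⊢ —b→ m2
  m2 = b.0 | a.0 | (0 | 0 + b.0) ⊢ —a→ m3, —b→ m4, —b→ m5
  m3 = b.0 | 0 | (0 | 0 + b.0) ⊢ —b→ m6, —b→ m7
  m4 = 0 | a.0 | (0 | 0 + b.0) ⊢ —a→ m6, —b→ m8
  m5 = b.0 | a.0 | 0 ⊢ —a→ m7, —b→ m8
  m6 = 0 | 0 | (0 | 0 + b.0) ⊢ —b→ m9
  m7 = b.0 | 0 | 0 ⊢ —b→ m9
  m8 = 0 | a.0 | 0 ⊢ —a→ m9
  m9 = 0 | 0 | 0 ⊢ (no moves)
Q's transition system — 6 states:
  n0 = c.b.(b.0 | a.0 | (0 | 0 + 0)) ⊢ —c→ n1
  n1 = b.(b.0 | a.0 | (0 | 0 + 0)) ⊢ —b→ n2
  n2 = b.0 | a.0 | (0 | 0 + 0) ⊢ —a→ n3, —b→ n4
  n3 = b.0 | 0 | (0 | 0 + 0) ⊢ —b→ n5
  n4 = 0 | a.0 | (0 | 0 + 0) ⊢ —a→ n5
  n5 = 0 | 0 | (0 | 0 + 0) ⊢ (no moves)
Coarsest stable partition (strong bisimilarity classes):
  B0 = {m0}
  B1 = {m1}
  B2 = {m2}
  B3 = {m4, m5, n2}
  B4 = {m6, m7, n3}
  B5 = {m9, n5}
  B6 = {m8, n4}
  B7 = {m3}
  B8 = {n0}
  B9 = {n1}
m0 ∈ B0, n0 ∈ B8 → different blocks

P ≁ Q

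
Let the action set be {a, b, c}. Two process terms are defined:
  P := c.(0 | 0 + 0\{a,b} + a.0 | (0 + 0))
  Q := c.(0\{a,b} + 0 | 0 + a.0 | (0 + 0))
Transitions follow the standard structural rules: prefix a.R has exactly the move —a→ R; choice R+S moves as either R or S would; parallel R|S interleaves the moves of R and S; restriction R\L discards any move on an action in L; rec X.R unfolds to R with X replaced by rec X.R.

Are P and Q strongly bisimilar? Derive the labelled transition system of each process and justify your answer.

Reachable graph of P (3 states):
  m0 = c.(0 | 0 + 0\{a,b} + a.0 | (0 + 0)) has moves -c-> m1
  m1 = 0 | 0 + 0\{a,b} + a.0 | (0 + 0) has moves -a-> m2
  m2 = 0 | (0 + 0) has moves (no moves)
Reachable graph of Q (3 states):
  n0 = c.(0\{a,b} + 0 | 0 + a.0 | (0 + 0)) has moves -c-> n1
  n1 = 0\{a,b} + 0 | 0 + a.0 | (0 + 0) has moves -a-> n2
  n2 = 0 | (0 + 0) has moves (no moves)
Coarsest stable partition (strong bisimilarity classes):
  B0 = {m0, n0}
  B1 = {m1, n1}
  B2 = {m2, n2}
m0 ∈ B0, n0 ∈ B0 → same block

P ~ Q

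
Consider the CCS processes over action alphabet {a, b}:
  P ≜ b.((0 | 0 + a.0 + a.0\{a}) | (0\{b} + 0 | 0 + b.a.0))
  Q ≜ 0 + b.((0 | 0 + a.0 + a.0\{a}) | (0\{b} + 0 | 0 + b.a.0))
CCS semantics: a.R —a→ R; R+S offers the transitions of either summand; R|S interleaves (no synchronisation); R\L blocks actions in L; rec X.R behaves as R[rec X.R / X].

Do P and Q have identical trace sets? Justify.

Reachable graph of P (10 states):
  s0 = b.((0 | 0 + a.0 + a.0\{a}) | (0\{b} + 0 | 0 + b.a.0)) → ··b··> s1
  s1 = (0 | 0 + a.0 + a.0\{a}) | (0\{b} + 0 | 0 + b.a.0) → ··a··> s2, ··a··> s3, ··b··> s4
  s2 = 0 | (0\{b} + 0 | 0 + b.a.0) → ··b··> s5
  s3 = 0\{a} | (0\{b} + 0 | 0 + b.a.0) → ··b··> s6
  s4 = (0 | 0 + a.0 + a.0\{a}) | a.0 → ··a··> s5, ··a··> s6, ··a··> s7
  s5 = 0 | a.0 → ··a··> s8
  s6 = 0\{a} | a.0 → ··a··> s9
  s7 = (0 | 0 + a.0 + a.0\{a}) | 0 → ··a··> s8, ··a··> s9
  s8 = 0 | 0 → stopped
  s9 = 0\{a} | 0 → stopped
Reachable graph of Q (10 states):
  t0 = 0 + b.((0 | 0 + a.0 + a.0\{a}) | (0\{b} + 0 | 0 + b.a.0)) → ··b··> t1
  t1 = (0 | 0 + a.0 + a.0\{a}) | (0\{b} + 0 | 0 + b.a.0) → ··a··> t2, ··a··> t3, ··b··> t4
  t2 = 0 | (0\{b} + 0 | 0 + b.a.0) → ··b··> t5
  t3 = 0\{a} | (0\{b} + 0 | 0 + b.a.0) → ··b··> t6
  t4 = (0 | 0 + a.0 + a.0\{a}) | a.0 → ··a··> t5, ··a··> t6, ··a··> t7
  t5 = 0 | a.0 → ··a··> t8
  t6 = 0\{a} | a.0 → ··a··> t9
  t7 = (0 | 0 + a.0 + a.0\{a}) | 0 → ··a··> t8, ··a··> t9
  t8 = 0 | 0 → stopped
  t9 = 0\{a} | 0 → stopped
Bisimilarity quotient blocks:
  B0 = {s0, t0}
  B1 = {s1, t1}
  B2 = {s2, s3, t2, t3}
  B3 = {s5, s6, s7, t5, t6, t7}
  B4 = {s8, s9, t8, t9}
  B5 = {s4, t4}
s0 ∈ B0, t0 ∈ B0 → same block
Bisimilar ⇒ trace-equivalent.

YES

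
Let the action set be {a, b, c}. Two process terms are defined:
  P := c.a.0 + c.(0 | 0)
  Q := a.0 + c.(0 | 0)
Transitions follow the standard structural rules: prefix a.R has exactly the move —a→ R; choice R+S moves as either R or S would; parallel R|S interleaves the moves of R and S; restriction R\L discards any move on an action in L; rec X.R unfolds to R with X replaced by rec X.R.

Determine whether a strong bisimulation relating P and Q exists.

P ≁ Q

LTS(P): 4 reachable states
  p0 = c.a.0 + c.(0 | 0) has moves ··c··> p1, ··c··> p2
  p1 = 0 | 0 has moves ∅
  p2 = a.0 has moves ··a··> p3
  p3 = 0 has moves ∅
LTS(Q): 3 reachable states
  q0 = a.0 + c.(0 | 0) has moves ··a··> q1, ··c··> q2
  q1 = 0 has moves ∅
  q2 = 0 | 0 has moves ∅
Coarsest stable partition (strong bisimilarity classes):
  B0 = {p0}
  B1 = {p2}
  B2 = {p1, p3, q1, q2}
  B3 = {q0}
p0 ∈ B0, q0 ∈ B3 → different blocks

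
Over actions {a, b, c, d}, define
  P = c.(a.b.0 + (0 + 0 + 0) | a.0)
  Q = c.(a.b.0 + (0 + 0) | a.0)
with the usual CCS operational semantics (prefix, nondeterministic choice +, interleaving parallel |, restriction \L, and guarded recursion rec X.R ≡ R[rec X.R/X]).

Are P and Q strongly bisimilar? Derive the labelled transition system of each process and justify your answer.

P ~ Q

LTS(P): 5 reachable states
  s0 = c.(a.b.0 + (0 + 0 + 0) | a.0) has moves —c→ s1
  s1 = a.b.0 + (0 + 0 + 0) | a.0 has moves —a→ s2, —a→ s3
  s2 = (0 + 0 + 0) | 0 has moves ·
  s3 = b.0 has moves —b→ s4
  s4 = 0 has moves ·
LTS(Q): 5 reachable states
  t0 = c.(a.b.0 + (0 + 0) | a.0) has moves —c→ t1
  t1 = a.b.0 + (0 + 0) | a.0 has moves —a→ t2, —a→ t3
  t2 = (0 + 0) | 0 has moves ·
  t3 = b.0 has moves —b→ t4
  t4 = 0 has moves ·
Bisimilarity quotient blocks:
  B0 = {s0, t0}
  B1 = {s1, t1}
  B2 = {s3, t3}
  B3 = {s2, s4, t2, t4}
s0 ∈ B0, t0 ∈ B0 → same block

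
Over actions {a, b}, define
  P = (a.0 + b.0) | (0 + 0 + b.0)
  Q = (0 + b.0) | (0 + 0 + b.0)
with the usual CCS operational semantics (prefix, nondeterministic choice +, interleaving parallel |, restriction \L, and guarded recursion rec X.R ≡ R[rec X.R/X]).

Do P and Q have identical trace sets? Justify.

LTS(P): 4 reachable states
  m0 = (a.0 + b.0) | (0 + 0 + b.0) has moves -a-> m1, -b-> m1, -b-> m2
  m1 = 0 | (0 + 0 + b.0) has moves -b-> m3
  m2 = (a.0 + b.0) | 0 has moves -a-> m3, -b-> m3
  m3 = 0 | 0 has moves ·
LTS(Q): 4 reachable states
  n0 = (0 + b.0) | (0 + 0 + b.0) has moves -b-> n1, -b-> n2
  n1 = (0 + b.0) | 0 has moves -b-> n3
  n2 = 0 | (0 + 0 + b.0) has moves -b-> n3
  n3 = 0 | 0 has moves ·
Executing a from P (initial set {m0}):
  after a @ step 1: {m1}
  — P admits the full trace.
Executing a from Q (initial set {n0}):
  after a @ step 1: no successor for Q

traces(P) ≠ traces(Q) — witness ⟨a⟩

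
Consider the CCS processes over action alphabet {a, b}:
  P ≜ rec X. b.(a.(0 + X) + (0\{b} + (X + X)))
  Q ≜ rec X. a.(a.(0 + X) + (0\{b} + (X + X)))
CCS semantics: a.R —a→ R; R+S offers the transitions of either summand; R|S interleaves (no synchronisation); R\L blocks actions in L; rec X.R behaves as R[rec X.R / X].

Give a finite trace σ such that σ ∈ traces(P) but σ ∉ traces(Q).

Reachable graph of P (3 states):
  u0 = rec X. b.(a.(0 + X) + (0\{b} + (X + X))) :: ··b··> u1
  u1 = a.(0 + (rec X. b.(a.(0 + X) + (0\{b} + (X + X))))) + (0\{b} + ((rec X. b.(a.(0 + X) + (0\{b} + (X + X)))) + (rec X. b.(a.(0 + X) + (0\{b} + (X + X)))))) :: ··a··> u2, ··b··> u1
  u2 = 0 + (rec X. b.(a.(0 + X) + (0\{b} + (X + X)))) :: ··b··> u1
Reachable graph of Q (3 states):
  v0 = rec X. a.(a.(0 + X) + (0\{b} + (X + X))) :: ··a··> v1
  v1 = a.(0 + (rec X. a.(a.(0 + X) + (0\{b} + (X + X))))) + (0\{b} + ((rec X. a.(a.(0 + X) + (0\{b} + (X + X)))) + (rec X. a.(a.(0 + X) + (0\{b} + (X + X)))))) :: ··a··> v1, ··a··> v2
  v2 = 0 + (rec X. a.(a.(0 + X) + (0\{b} + (X + X)))) :: ··a··> v1
Trace ⟨b⟩ through P, begin at {u0}:
  after b @ step 1: {u1}
  ✓ P
Trace ⟨b⟩ through Q, begin at {v0}:
  after b @ step 1: ∅ (Q stuck)

b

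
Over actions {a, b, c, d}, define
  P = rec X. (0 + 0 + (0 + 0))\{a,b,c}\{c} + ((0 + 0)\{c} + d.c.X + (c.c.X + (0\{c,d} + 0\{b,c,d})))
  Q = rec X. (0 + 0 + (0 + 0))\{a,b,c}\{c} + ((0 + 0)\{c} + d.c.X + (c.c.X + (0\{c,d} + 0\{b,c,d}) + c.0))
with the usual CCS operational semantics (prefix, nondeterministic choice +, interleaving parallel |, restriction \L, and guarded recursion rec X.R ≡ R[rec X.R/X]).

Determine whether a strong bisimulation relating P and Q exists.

Reachable graph of P (2 states):
  u0 = rec X. (0 + 0 + (0 + 0))\{a,b,c}\{c} + ((0 + 0)\{c} + d.c.X + (c.c.X + (0\{c,d} + 0\{b,c,d}))) | -c-> u1, -d-> u1
  u1 = c.(rec X. (0 + 0 + (0 + 0))\{a,b,c}\{c} + ((0 + 0)\{c} + d.c.X + (c.c.X + (0\{c,d} + 0\{b,c,d})))) | -c-> u0
Reachable graph of Q (3 states):
  v0 = rec X. (0 + 0 + (0 + 0))\{a,b,c}\{c} + ((0 + 0)\{c} + d.c.X + (c.c.X + (0\{c,d} + 0\{b,c,d}) + c.0)) | -c-> v1, -c-> v2, -d-> v2
  v1 = 0 | deadlocked
  v2 = c.(rec X. (0 + 0 + (0 + 0))\{a,b,c}\{c} + ((0 + 0)\{c} + d.c.X + (c.c.X + (0\{c,d} + 0\{b,c,d}) + c.0))) | -c-> v0
Bisimilarity quotient blocks:
  B0 = {u0}
  B1 = {u1}
  B2 = {v0}
  B3 = {v2}
  B4 = {v1}
u0 ∈ B0, v0 ∈ B2 → different blocks

NO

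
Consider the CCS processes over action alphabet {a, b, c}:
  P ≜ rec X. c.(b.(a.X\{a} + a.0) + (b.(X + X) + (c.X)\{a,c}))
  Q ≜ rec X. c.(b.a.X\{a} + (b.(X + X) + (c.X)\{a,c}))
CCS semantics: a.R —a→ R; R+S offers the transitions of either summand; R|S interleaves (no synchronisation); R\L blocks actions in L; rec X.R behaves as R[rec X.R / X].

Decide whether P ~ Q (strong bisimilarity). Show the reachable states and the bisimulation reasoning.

NO

P's transition system — 9 states:
  p0 = rec X. c.(b.(a.X\{a} + a.0) + (b.(X + X) + (c.X)\{a,c})) ⊢ —c→ p1
  p1 = b.(a.(rec X. c.(b.(a.X\{a} + a.0) + (b.(X + X) + (c.X)\{a,c})))\{a} + a.0) + (b.((rec X. c.(b.(a.X\{a} + a.0) + (b.(X + X) + (c.X)\{a,c}))) + (rec X. c.(b.(a.X\{a} + a.0) + (b.(X + X) + (c.X)\{a,c})))) + (c.(rec X. c.(b.(a.X\{a} + a.0) + (b.(X + X) + (c.X)\{a,c}))))\{a,c}) ⊢ —b→ p2, —b→ p3
  p2 = (rec X. c.(b.(a.X\{a} + a.0) + (b.(X + X) + (c.X)\{a,c}))) + (rec X. c.(b.(a.X\{a} + a.0) + (b.(X + X) + (c.X)\{a,c}))) ⊢ —c→ p1
  p3 = a.(rec X. c.(b.(a.X\{a} + a.0) + (b.(X + X) + (c.X)\{a,c})))\{a} + a.0 ⊢ —a→ p4, —a→ p5
  p4 = (rec X. c.(b.(a.X\{a} + a.0) + (b.(X + X) + (c.X)\{a,c})))\{a} ⊢ —c→ p6
  p5 = 0 ⊢ ·
  p6 = (b.(a.(rec X. c.(b.(a.X\{a} + a.0) + (b.(X + X) + (c.X)\{a,c})))\{a} + a.0) + (b.((rec X. c.(b.(a.X\{a} + a.0) + (b.(X + X) + (c.X)\{a,c}))) + (rec X. c.(b.(a.X\{a} + a.0) + (b.(X + X) + (c.X)\{a,c})))) + (c.(rec X. c.(b.(a.X\{a} + a.0) + (b.(X + X) + (c.X)\{a,c}))))\{a,c}))\{a} ⊢ —b→ p7, —b→ p8
  p7 = ((rec X. c.(b.(a.X\{a} + a.0) + (b.(X + X) + (c.X)\{a,c}))) + (rec X. c.(b.(a.X\{a} + a.0) + (b.(X + X) + (c.X)\{a,c}))))\{a} ⊢ —c→ p6
  p8 = (a.(rec X. c.(b.(a.X\{a} + a.0) + (b.(X + X) + (c.X)\{a,c})))\{a} + a.0)\{a} ⊢ ·
Q's transition system — 8 states:
  q0 = rec X. c.(b.a.X\{a} + (b.(X + X) + (c.X)\{a,c})) ⊢ —c→ q1
  q1 = b.a.(rec X. c.(b.a.X\{a} + (b.(X + X) + (c.X)\{a,c})))\{a} + (b.((rec X. c.(b.a.X\{a} + (b.(X + X) + (c.X)\{a,c}))) + (rec X. c.(b.a.X\{a} + (b.(X + X) + (c.X)\{a,c})))) + (c.(rec X. c.(b.a.X\{a} + (b.(X + X) + (c.X)\{a,c}))))\{a,c}) ⊢ —b→ q2, —b→ q3
  q2 = (rec X. c.(b.a.X\{a} + (b.(X + X) + (c.X)\{a,c}))) + (rec X. c.(b.a.X\{a} + (b.(X + X) + (c.X)\{a,c}))) ⊢ —c→ q1
  q3 = a.(rec X. c.(b.a.X\{a} + (b.(X + X) + (c.X)\{a,c})))\{a} ⊢ —a→ q4
  q4 = (rec X. c.(b.a.X\{a} + (b.(X + X) + (c.X)\{a,c})))\{a} ⊢ —c→ q5
  q5 = (b.a.(rec X. c.(b.a.X\{a} + (b.(X + X) + (c.X)\{a,c})))\{a} + (b.((rec X. c.(b.a.X\{a} + (b.(X + X) + (c.X)\{a,c}))) + (rec X. c.(b.a.X\{a} + (b.(X + X) + (c.X)\{a,c})))) + (c.(rec X. c.(b.a.X\{a} + (b.(X + X) + (c.X)\{a,c}))))\{a,c}))\{a} ⊢ —b→ q6, —b→ q7
  q6 = ((rec X. c.(b.a.X\{a} + (b.(X + X) + (c.X)\{a,c}))) + (rec X. c.(b.a.X\{a} + (b.(X + X) + (c.X)\{a,c}))))\{a} ⊢ —c→ q5
  q7 = (a.(rec X. c.(b.a.X\{a} + (b.(X + X) + (c.X)\{a,c})))\{a})\{a} ⊢ ·
Bisimilarity quotient blocks:
  B0 = {p0, p2}
  B1 = {p1}
  B2 = {p3}
  B3 = {p5, p8, q7}
  B4 = {p4, p7, q4, q6}
  B5 = {p6, q5}
  B6 = {q0, q2}
  B7 = {q1}
  B8 = {q3}
p0 ∈ B0, q0 ∈ B6 → different blocks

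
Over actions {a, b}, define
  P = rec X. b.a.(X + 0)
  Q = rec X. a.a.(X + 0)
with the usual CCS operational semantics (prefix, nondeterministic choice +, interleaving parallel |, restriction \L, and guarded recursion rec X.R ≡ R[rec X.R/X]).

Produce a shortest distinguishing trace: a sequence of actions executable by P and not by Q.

b

Reachable graph of P (3 states):
  s0 = rec X. b.a.(X + 0) ⊢ --b--▸ s1
  s1 = a.((rec X. b.a.(X + 0)) + 0) ⊢ --a--▸ s2
  s2 = (rec X. b.a.(X + 0)) + 0 ⊢ --b--▸ s1
Reachable graph of Q (3 states):
  t0 = rec X. a.a.(X + 0) ⊢ --a--▸ t1
  t1 = a.((rec X. a.a.(X + 0)) + 0) ⊢ --a--▸ t2
  t2 = (rec X. a.a.(X + 0)) + 0 ⊢ --a--▸ t1
Executing b from P (initial set {s0}):
  [1] b ⇒ {s1}
  ✓ P
Executing b from Q (initial set {t0}):
  [1] b ⇒ no successor for Q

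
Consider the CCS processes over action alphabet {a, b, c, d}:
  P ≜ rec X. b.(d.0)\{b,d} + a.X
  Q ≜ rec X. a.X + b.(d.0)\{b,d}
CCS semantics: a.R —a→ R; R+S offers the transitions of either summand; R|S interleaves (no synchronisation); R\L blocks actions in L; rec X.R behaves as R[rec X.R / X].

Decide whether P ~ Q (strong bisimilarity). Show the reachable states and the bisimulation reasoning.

P's transition system — 2 states:
  p0 = rec X. b.(d.0)\{b,d} + a.X → -a-> p0, -b-> p1
  p1 = (d.0)\{b,d} → stopped
Q's transition system — 2 states:
  q0 = rec X. a.X + b.(d.0)\{b,d} → -a-> q0, -b-> q1
  q1 = (d.0)\{b,d} → stopped
Coarsest stable partition (strong bisimilarity classes):
  B0 = {p0, q0}
  B1 = {p1, q1}
p0 ∈ B0, q0 ∈ B0 → same block

P ~ Q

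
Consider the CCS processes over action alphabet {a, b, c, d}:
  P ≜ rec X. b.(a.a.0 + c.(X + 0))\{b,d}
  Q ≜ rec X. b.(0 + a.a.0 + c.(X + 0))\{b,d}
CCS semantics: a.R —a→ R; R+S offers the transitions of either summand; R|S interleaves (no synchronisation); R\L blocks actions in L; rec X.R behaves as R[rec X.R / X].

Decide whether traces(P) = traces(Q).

Reachable graph of P (5 states):
  p0 = rec X. b.(a.a.0 + c.(X + 0))\{b,d} | —b→ p1
  p1 = (a.a.0 + c.((rec X. b.(a.a.0 + c.(X + 0))\{b,d}) + 0))\{b,d} | —a→ p2, —c→ p3
  p2 = (a.0)\{b,d} | —a→ p4
  p3 = ((rec X. b.(a.a.0 + c.(X + 0))\{b,d}) + 0)\{b,d} | deadlocked
  p4 = 0\{b,d} | deadlocked
Reachable graph of Q (5 states):
  q0 = rec X. b.(0 + a.a.0 + c.(X + 0))\{b,d} | —b→ q1
  q1 = (0 + a.a.0 + c.((rec X. b.(0 + a.a.0 + c.(X + 0))\{b,d}) + 0))\{b,d} | —a→ q2, —c→ q3
  q2 = (a.0)\{b,d} | —a→ q4
  q3 = ((rec X. b.(0 + a.a.0 + c.(X + 0))\{b,d}) + 0)\{b,d} | deadlocked
  q4 = 0\{b,d} | deadlocked
Coarsest stable partition (strong bisimilarity classes):
  B0 = {p0, q0}
  B1 = {p1, q1}
  B2 = {p2, q2}
  B3 = {p3, p4, q3, q4}
p0 ∈ B0, q0 ∈ B0 → same block
Bisimilar ⇒ trace-equivalent.

traces(P) = traces(Q)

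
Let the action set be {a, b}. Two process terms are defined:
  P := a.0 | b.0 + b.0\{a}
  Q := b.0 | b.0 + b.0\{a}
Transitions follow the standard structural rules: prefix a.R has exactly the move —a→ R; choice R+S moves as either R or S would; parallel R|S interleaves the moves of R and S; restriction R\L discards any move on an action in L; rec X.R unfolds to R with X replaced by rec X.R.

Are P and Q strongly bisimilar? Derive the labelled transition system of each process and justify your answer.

Reachable graph of P (5 states):
  s0 = a.0 | b.0 + b.0\{a} has moves --a--▸ s1, --b--▸ s2, --b--▸ s3
  s1 = 0 | b.0 has moves --b--▸ s4
  s2 = 0\{a} has moves ∅
  s3 = a.0 | 0 has moves --a--▸ s4
  s4 = 0 | 0 has moves ∅
Reachable graph of Q (5 states):
  t0 = b.0 | b.0 + b.0\{a} has moves --b--▸ t1, --b--▸ t2, --b--▸ t3
  t1 = 0 | b.0 has moves --b--▸ t4
  t2 = 0\{a} has moves ∅
  t3 = b.0 | 0 has moves --b--▸ t4
  t4 = 0 | 0 has moves ∅
Coarsest stable partition (strong bisimilarity classes):
  B0 = {s0}
  B1 = {s2, s4, t2, t4}
  B2 = {s1, t1, t3}
  B3 = {s3}
  B4 = {t0}
s0 ∈ B0, t0 ∈ B4 → different blocks

NO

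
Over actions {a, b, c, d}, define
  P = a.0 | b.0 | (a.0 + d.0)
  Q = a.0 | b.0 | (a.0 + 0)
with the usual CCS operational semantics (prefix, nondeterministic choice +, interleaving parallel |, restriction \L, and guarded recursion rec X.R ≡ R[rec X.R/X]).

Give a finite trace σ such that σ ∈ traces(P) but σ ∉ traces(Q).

P's transition system — 8 states:
  p0 = a.0 | b.0 | (a.0 + d.0) | —a→ p1, —a→ p2, —b→ p3, —d→ p2
  p1 = 0 | b.0 | (a.0 + d.0) | —a→ p4, —b→ p5, —d→ p4
  p2 = a.0 | b.0 | 0 | —a→ p4, —b→ p6
  p3 = a.0 | 0 | (a.0 + d.0) | —a→ p5, —a→ p6, —d→ p6
  p4 = 0 | b.0 | 0 | —b→ p7
  p5 = 0 | 0 | (a.0 + d.0) | —a→ p7, —d→ p7
  p6 = a.0 | 0 | 0 | —a→ p7
  p7 = 0 | 0 | 0 | deadlocked
Q's transition system — 8 states:
  q0 = a.0 | b.0 | (a.0 + 0) | —a→ q1, —a→ q2, —b→ q3
  q1 = 0 | b.0 | (a.0 + 0) | —a→ q4, —b→ q5
  q2 = a.0 | b.0 | 0 | —a→ q4, —b→ q6
  q3 = a.0 | 0 | (a.0 + 0) | —a→ q5, —a→ q6
  q4 = 0 | b.0 | 0 | —b→ q7
  q5 = 0 | 0 | (a.0 + 0) | —a→ q7
  q6 = a.0 | 0 | 0 | —a→ q7
  q7 = 0 | 0 | 0 | deadlocked
Executing d from P (initial set {p0}):
  after d @ step 1: {p2}
  P completes σ.
Executing d from Q (initial set {q0}):
  after d @ step 1: ∅  — Q cannot continue

d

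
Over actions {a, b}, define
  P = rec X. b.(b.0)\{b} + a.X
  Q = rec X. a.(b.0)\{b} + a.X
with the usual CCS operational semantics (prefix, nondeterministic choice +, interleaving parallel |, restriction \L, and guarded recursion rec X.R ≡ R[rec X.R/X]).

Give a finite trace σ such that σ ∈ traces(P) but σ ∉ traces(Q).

b

P's transition system — 2 states:
  m0 = rec X. b.(b.0)\{b} + a.X ⊢ --a--▸ m0, --b--▸ m1
  m1 = (b.0)\{b} ⊢ (no moves)
Q's transition system — 2 states:
  n0 = rec X. a.(b.0)\{b} + a.X ⊢ --a--▸ n0, --a--▸ n1
  n1 = (b.0)\{b} ⊢ (no moves)
Run σ = ⟨b⟩ on P: start {m0}
  after b @ step 1: {m1}
  — P admits the full trace.
Run σ = ⟨b⟩ on Q: start {n0}
  after b @ step 1: ∅  — Q cannot continue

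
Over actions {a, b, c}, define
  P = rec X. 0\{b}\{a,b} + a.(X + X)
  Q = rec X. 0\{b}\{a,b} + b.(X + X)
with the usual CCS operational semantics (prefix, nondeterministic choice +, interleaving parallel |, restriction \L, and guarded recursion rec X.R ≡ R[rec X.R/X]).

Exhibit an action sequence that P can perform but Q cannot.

a

P's transition system — 2 states:
  u0 = rec X. 0\{b}\{a,b} + a.(X + X) has moves -a-> u1
  u1 = (rec X. 0\{b}\{a,b} + a.(X + X)) + (rec X. 0\{b}\{a,b} + a.(X + X)) has moves -a-> u1
Q's transition system — 2 states:
  v0 = rec X. 0\{b}\{a,b} + b.(X + X) has moves -b-> v1
  v1 = (rec X. 0\{b}\{a,b} + b.(X + X)) + (rec X. 0\{b}\{a,b} + b.(X + X)) has moves -b-> v1
Trace ⟨a⟩ through P, begin at {u0}:
  [1] a ⇒ {u1}
  P completes σ.
Trace ⟨a⟩ through Q, begin at {v0}:
  [1] a ⇒ no successor for Q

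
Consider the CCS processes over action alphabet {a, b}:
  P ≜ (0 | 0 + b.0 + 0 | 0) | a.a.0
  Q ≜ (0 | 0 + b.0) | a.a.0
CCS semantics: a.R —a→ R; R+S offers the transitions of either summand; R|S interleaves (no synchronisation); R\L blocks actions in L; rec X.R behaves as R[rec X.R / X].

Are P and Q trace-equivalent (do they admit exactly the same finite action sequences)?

YES

P's transition system — 6 states:
  s0 = (0 | 0 + b.0 + 0 | 0) | a.a.0 has moves =a=> s1, =b=> s2
  s1 = (0 | 0 + b.0 + 0 | 0) | a.0 has moves =a=> s3, =b=> s4
  s2 = 0 | a.a.0 has moves =a=> s4
  s3 = (0 | 0 + b.0 + 0 | 0) | 0 has moves =b=> s5
  s4 = 0 | a.0 has moves =a=> s5
  s5 = 0 | 0 has moves deadlocked
Q's transition system — 6 states:
  t0 = (0 | 0 + b.0) | a.a.0 has moves =a=> t1, =b=> t2
  t1 = (0 | 0 + b.0) | a.0 has moves =a=> t3, =b=> t4
  t2 = 0 | a.a.0 has moves =a=> t4
  t3 = (0 | 0 + b.0) | 0 has moves =b=> t5
  t4 = 0 | a.0 has moves =a=> t5
  t5 = 0 | 0 has moves deadlocked
Bisimilarity quotient blocks:
  B0 = {s0, t0}
  B1 = {s2, t2}
  B2 = {s4, t4}
  B3 = {s5, t5}
  B4 = {s1, t1}
  B5 = {s3, t3}
s0 ∈ B0, t0 ∈ B0 → same block
Bisimilar ⇒ trace-equivalent.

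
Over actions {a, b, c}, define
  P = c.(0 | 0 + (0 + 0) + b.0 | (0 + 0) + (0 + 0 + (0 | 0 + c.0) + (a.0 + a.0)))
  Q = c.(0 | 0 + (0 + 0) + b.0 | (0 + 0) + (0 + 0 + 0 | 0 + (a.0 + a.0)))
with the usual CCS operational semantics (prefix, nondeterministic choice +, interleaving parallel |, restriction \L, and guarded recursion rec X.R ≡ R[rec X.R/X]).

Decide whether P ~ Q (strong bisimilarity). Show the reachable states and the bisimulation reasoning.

NO

Reachable graph of P (4 states):
  s0 = c.(0 | 0 + (0 + 0) + b.0 | (0 + 0) + (0 + 0 + (0 | 0 + c.0) + (a.0 + a.0))) has moves =c=> s1
  s1 = 0 | 0 + (0 + 0) + b.0 | (0 + 0) + (0 + 0 + (0 | 0 + c.0) + (a.0 + a.0)) has moves =a=> s2, =b=> s3, =c=> s2
  s2 = 0 has moves deadlocked
  s3 = 0 | (0 + 0) has moves deadlocked
Reachable graph of Q (4 states):
  t0 = c.(0 | 0 + (0 + 0) + b.0 | (0 + 0) + (0 + 0 + 0 | 0 + (a.0 + a.0))) has moves =c=> t1
  t1 = 0 | 0 + (0 + 0) + b.0 | (0 + 0) + (0 + 0 + 0 | 0 + (a.0 + a.0)) has moves =a=> t2, =b=> t3
  t2 = 0 has moves deadlocked
  t3 = 0 | (0 + 0) has moves deadlocked
Coarsest stable partition (strong bisimilarity classes):
  B0 = {s0}
  B1 = {s1}
  B2 = {s2, s3, t2, t3}
  B3 = {t0}
  B4 = {t1}
s0 ∈ B0, t0 ∈ B3 → different blocks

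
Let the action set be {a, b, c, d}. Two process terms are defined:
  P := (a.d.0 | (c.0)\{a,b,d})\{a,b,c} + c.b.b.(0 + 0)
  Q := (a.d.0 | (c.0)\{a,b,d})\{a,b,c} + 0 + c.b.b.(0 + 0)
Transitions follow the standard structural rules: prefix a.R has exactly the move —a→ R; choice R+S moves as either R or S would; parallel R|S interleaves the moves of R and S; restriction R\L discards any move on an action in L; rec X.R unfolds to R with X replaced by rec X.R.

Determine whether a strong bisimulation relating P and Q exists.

Reachable graph of P (4 states):
  m0 = (a.d.0 | (c.0)\{a,b,d})\{a,b,c} + c.b.b.(0 + 0) ⊢ ··c··> m1
  m1 = b.b.(0 + 0) ⊢ ··b··> m2
  m2 = b.(0 + 0) ⊢ ··b··> m3
  m3 = 0 + 0 ⊢ ∅
Reachable graph of Q (4 states):
  n0 = (a.d.0 | (c.0)\{a,b,d})\{a,b,c} + 0 + c.b.b.(0 + 0) ⊢ ··c··> n1
  n1 = b.b.(0 + 0) ⊢ ··b··> n2
  n2 = b.(0 + 0) ⊢ ··b··> n3
  n3 = 0 + 0 ⊢ ∅
Bisimilarity quotient blocks:
  B0 = {m0, n0}
  B1 = {m1, n1}
  B2 = {m2, n2}
  B3 = {m3, n3}
m0 ∈ B0, n0 ∈ B0 → same block

bisimilar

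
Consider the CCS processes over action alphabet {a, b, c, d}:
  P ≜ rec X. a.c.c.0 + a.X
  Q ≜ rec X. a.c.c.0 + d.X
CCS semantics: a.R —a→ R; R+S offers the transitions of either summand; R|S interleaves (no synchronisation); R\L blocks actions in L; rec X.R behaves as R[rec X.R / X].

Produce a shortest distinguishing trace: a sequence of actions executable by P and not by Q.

Reachable graph of P (4 states):
  s0 = rec X. a.c.c.0 + a.X ⊢ --a--▸ s0, --a--▸ s1
  s1 = c.c.0 ⊢ --c--▸ s2
  s2 = c.0 ⊢ --c--▸ s3
  s3 = 0 ⊢ deadlocked
Reachable graph of Q (4 states):
  t0 = rec X. a.c.c.0 + d.X ⊢ --a--▸ t1, --d--▸ t0
  t1 = c.c.0 ⊢ --c--▸ t2
  t2 = c.0 ⊢ --c--▸ t3
  t3 = 0 ⊢ deadlocked
Run σ = ⟨aa⟩ on P: start {s0}
  step 1 (a): {s0, s1}
  step 2 (a): {s0, s1}
  P completes σ.
Run σ = ⟨aa⟩ on Q: start {t0}
  step 1 (a): {t1}
  step 2 (a): ∅ (Q stuck)

aa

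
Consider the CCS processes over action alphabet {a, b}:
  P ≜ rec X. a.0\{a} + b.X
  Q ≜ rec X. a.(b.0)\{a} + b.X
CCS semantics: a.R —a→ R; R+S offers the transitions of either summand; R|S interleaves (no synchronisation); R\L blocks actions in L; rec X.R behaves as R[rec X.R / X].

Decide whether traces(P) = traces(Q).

P's transition system — 2 states:
  s0 = rec X. a.0\{a} + b.X :: ··a··> s1, ··b··> s0
  s1 = 0\{a} :: ∅
Q's transition system — 3 states:
  t0 = rec X. a.(b.0)\{a} + b.X :: ··a··> t1, ··b··> t0
  t1 = (b.0)\{a} :: ··b··> t2
  t2 = 0\{a} :: ∅
Executing ab from Q (initial set {t0}):
  after a @ step 1: {t1}
  after b @ step 2: {t2}
  ✓ Q
Executing ab from P (initial set {s0}):
  after a @ step 1: {s1}
  after b @ step 2: ∅ (P stuck)

trace-distinct — witness ⟨ab⟩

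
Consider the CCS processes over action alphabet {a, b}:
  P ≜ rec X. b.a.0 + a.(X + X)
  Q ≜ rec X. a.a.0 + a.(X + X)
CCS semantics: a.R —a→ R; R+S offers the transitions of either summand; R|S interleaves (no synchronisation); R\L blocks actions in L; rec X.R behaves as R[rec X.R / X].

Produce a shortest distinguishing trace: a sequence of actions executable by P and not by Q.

b

Reachable graph of P (4 states):
  s0 = rec X. b.a.0 + a.(X + X) :: =a=> s1, =b=> s2
  s1 = (rec X. b.a.0 + a.(X + X)) + (rec X. b.a.0 + a.(X + X)) :: =a=> s1, =b=> s2
  s2 = a.0 :: =a=> s3
  s3 = 0 :: (no moves)
Reachable graph of Q (4 states):
  t0 = rec X. a.a.0 + a.(X + X) :: =a=> t1, =a=> t2
  t1 = (rec X. a.a.0 + a.(X + X)) + (rec X. a.a.0 + a.(X + X)) :: =a=> t1, =a=> t2
  t2 = a.0 :: =a=> t3
  t3 = 0 :: (no moves)
Run σ = ⟨b⟩ on P: start {s0}
  after b @ step 1: {s2}
  — P admits the full trace.
Run σ = ⟨b⟩ on Q: start {t0}
  after b @ step 1: ∅  — Q cannot continue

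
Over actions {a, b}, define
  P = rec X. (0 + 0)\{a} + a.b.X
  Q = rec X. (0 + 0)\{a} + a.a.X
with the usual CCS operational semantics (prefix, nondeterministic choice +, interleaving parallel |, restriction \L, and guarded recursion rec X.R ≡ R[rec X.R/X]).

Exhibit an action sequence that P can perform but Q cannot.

ab

P's transition system — 2 states:
  p0 = rec X. (0 + 0)\{a} + a.b.X ⊢ --a--▸ p1
  p1 = b.(rec X. (0 + 0)\{a} + a.b.X) ⊢ --b--▸ p0
Q's transition system — 2 states:
  q0 = rec X. (0 + 0)\{a} + a.a.X ⊢ --a--▸ q1
  q1 = a.(rec X. (0 + 0)\{a} + a.a.X) ⊢ --a--▸ q0
Run σ = ⟨ab⟩ on P: start {p0}
  [1] a ⇒ {p1}
  [2] b ⇒ {p0}
  ✓ P
Run σ = ⟨ab⟩ on Q: start {q0}
  [1] a ⇒ {q1}
  [2] b ⇒ ∅  — Q cannot continue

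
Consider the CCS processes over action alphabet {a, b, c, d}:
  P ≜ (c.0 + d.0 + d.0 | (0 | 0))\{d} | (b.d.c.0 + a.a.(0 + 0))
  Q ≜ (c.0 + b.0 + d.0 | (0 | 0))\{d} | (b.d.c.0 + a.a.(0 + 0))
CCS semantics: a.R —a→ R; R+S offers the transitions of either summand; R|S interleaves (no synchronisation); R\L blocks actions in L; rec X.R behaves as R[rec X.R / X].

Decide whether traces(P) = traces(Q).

LTS(P): 12 reachable states
  s0 = (c.0 + d.0 + d.0 | (0 | 0))\{d} | (b.d.c.0 + a.a.(0 + 0)) ⊢ -a-> s1, -b-> s2, -c-> s3
  s1 = (c.0 + d.0 + d.0 | (0 | 0))\{d} | a.(0 + 0) ⊢ -a-> s4, -c-> s5
  s2 = (c.0 + d.0 + d.0 | (0 | 0))\{d} | d.c.0 ⊢ -c-> s6, -d-> s7
  s3 = 0\{d} | (b.d.c.0 + a.a.(0 + 0)) ⊢ -a-> s5, -b-> s6
  s4 = (c.0 + d.0 + d.0 | (0 | 0))\{d} | (0 + 0) ⊢ -c-> s8
  s5 = 0\{d} | a.(0 + 0) ⊢ -a-> s8
  s6 = 0\{d} | d.c.0 ⊢ -d-> s9
  s7 = (c.0 + d.0 + d.0 | (0 | 0))\{d} | c.0 ⊢ -c-> s10, -c-> s9
  s8 = 0\{d} | (0 + 0) ⊢ (no moves)
  s9 = 0\{d} | c.0 ⊢ -c-> s11
  s10 = (c.0 + d.0 + d.0 | (0 | 0))\{d} | 0 ⊢ -c-> s11
  s11 = 0\{d} | 0 ⊢ (no moves)
LTS(Q): 12 reachable states
  t0 = (c.0 + b.0 + d.0 | (0 | 0))\{d} | (b.d.c.0 + a.a.(0 + 0)) ⊢ -a-> t1, -b-> t2, -b-> t3, -c-> t3
  t1 = (c.0 + b.0 + d.0 | (0 | 0))\{d} | a.(0 + 0) ⊢ -a-> t4, -b-> t5, -c-> t5
  t2 = (c.0 + b.0 + d.0 | (0 | 0))\{d} | d.c.0 ⊢ -b-> t6, -c-> t6, -d-> t7
  t3 = 0\{d} | (b.d.c.0 + a.a.(0 + 0)) ⊢ -a-> t5, -b-> t6
  t4 = (c.0 + b.0 + d.0 | (0 | 0))\{d} | (0 + 0) ⊢ -b-> t8, -c-> t8
  t5 = 0\{d} | a.(0 + 0) ⊢ -a-> t8
  t6 = 0\{d} | d.c.0 ⊢ -d-> t9
  t7 = (c.0 + b.0 + d.0 | (0 | 0))\{d} | c.0 ⊢ -b-> t9, -c-> t10, -c-> t9
  t8 = 0\{d} | (0 + 0) ⊢ (no moves)
  t9 = 0\{d} | c.0 ⊢ -c-> t11
  t10 = (c.0 + b.0 + d.0 | (0 | 0))\{d} | 0 ⊢ -b-> t11, -c-> t11
  t11 = 0\{d} | 0 ⊢ (no moves)
Executing ab from Q (initial set {t0}):
  [1] a ⇒ {t1}
  [2] b ⇒ {t5}
  — Q admits the full trace.
Executing ab from P (initial set {s0}):
  [1] a ⇒ {s1}
  [2] b ⇒ ∅  — P cannot continue

trace-distinct — witness ⟨ab⟩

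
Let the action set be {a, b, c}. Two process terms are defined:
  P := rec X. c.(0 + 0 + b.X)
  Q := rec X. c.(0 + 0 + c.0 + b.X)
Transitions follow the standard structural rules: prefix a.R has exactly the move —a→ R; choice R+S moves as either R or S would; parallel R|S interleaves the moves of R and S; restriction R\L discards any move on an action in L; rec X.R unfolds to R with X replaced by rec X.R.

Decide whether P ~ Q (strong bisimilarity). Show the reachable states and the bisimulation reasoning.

LTS(P): 2 reachable states
  p0 = rec X. c.(0 + 0 + b.X) → —c→ p1
  p1 = 0 + 0 + b.(rec X. c.(0 + 0 + b.X)) → —b→ p0
LTS(Q): 3 reachable states
  q0 = rec X. c.(0 + 0 + c.0 + b.X) → —c→ q1
  q1 = 0 + 0 + c.0 + b.(rec X. c.(0 + 0 + c.0 + b.X)) → —b→ q0, —c→ q2
  q2 = 0 → ·
Partition-refinement fixed point:
  B0 = {p0}
  B1 = {p1}
  B2 = {q0}
  B3 = {q1}
  B4 = {q2}
p0 ∈ B0, q0 ∈ B2 → different blocks

NO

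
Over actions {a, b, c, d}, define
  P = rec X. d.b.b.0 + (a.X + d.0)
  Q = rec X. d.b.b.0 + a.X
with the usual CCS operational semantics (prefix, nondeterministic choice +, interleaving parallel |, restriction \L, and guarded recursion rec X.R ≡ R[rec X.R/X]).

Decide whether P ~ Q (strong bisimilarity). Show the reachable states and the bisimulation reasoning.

Reachable graph of P (4 states):
  s0 = rec X. d.b.b.0 + (a.X + d.0) → =a=> s0, =d=> s1, =d=> s2
  s1 = 0 → deadlocked
  s2 = b.b.0 → =b=> s3
  s3 = b.0 → =b=> s1
Reachable graph of Q (4 states):
  t0 = rec X. d.b.b.0 + a.X → =a=> t0, =d=> t1
  t1 = b.b.0 → =b=> t2
  t2 = b.0 → =b=> t3
  t3 = 0 → deadlocked
Coarsest stable partition (strong bisimilarity classes):
  B0 = {s0}
  B1 = {s1, t3}
  B2 = {s2, t1}
  B3 = {s3, t2}
  B4 = {t0}
s0 ∈ B0, t0 ∈ B4 → different blocks

P ≁ Q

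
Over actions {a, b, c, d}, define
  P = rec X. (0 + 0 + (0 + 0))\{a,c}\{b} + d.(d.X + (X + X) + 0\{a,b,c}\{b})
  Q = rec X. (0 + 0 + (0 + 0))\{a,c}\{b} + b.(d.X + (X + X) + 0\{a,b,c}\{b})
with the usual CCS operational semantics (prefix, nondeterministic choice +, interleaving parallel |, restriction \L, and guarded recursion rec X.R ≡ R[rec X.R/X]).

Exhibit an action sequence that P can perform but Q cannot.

d

P's transition system — 2 states:
  p0 = rec X. (0 + 0 + (0 + 0))\{a,c}\{b} + d.(d.X + (X + X) + 0\{a,b,c}\{b}) → -d-> p1
  p1 = d.(rec X. (0 + 0 + (0 + 0))\{a,c}\{b} + d.(d.X + (X + X) + 0\{a,b,c}\{b})) + ((rec X. (0 + 0 + (0 + 0))\{a,c}\{b} + d.(d.X + (X + X) + 0\{a,b,c}\{b})) + (rec X. (0 + 0 + (0 + 0))\{a,c}\{b} + d.(d.X + (X + X) + 0\{a,b,c}\{b}))) + 0\{a,b,c}\{b} → -d-> p0, -d-> p1
Q's transition system — 2 states:
  q0 = rec X. (0 + 0 + (0 + 0))\{a,c}\{b} + b.(d.X + (X + X) + 0\{a,b,c}\{b}) → -b-> q1
  q1 = d.(rec X. (0 + 0 + (0 + 0))\{a,c}\{b} + b.(d.X + (X + X) + 0\{a,b,c}\{b})) + ((rec X. (0 + 0 + (0 + 0))\{a,c}\{b} + b.(d.X + (X + X) + 0\{a,b,c}\{b})) + (rec X. (0 + 0 + (0 + 0))\{a,c}\{b} + b.(d.X + (X + X) + 0\{a,b,c}\{b}))) + 0\{a,b,c}\{b} → -b-> q1, -d-> q0
Trace ⟨d⟩ through P, begin at {p0}:
  [1] d ⇒ {p1}
  ✓ P
Trace ⟨d⟩ through Q, begin at {q0}:
  [1] d ⇒ ∅  — Q cannot continue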